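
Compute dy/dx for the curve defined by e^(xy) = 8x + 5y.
Take d/dx of both sides. Since y is implicitly a function of x, the chain rule attaches a y' = dy/dx factor whenever we differentiate through y.

Set F(x, y) = (left side) − (right side), so the curve is F = 0. Differentiating each term of F:
  d/dx[-8x] = -8
  d/dx[-5y] = -5·y'
  d/dx[e^(xy)] = (x·y' + y)·e^(xy)

Collecting, the y'-free part is the partial derivative in x and the y' coefficient is the partial derivative in y:
  ∂F/∂x = y·e^(xy) - 8
  ∂F/∂y = x·e^(xy) - 5

so d/dx[F(x, y(x))] = ∂F/∂x + (∂F/∂y)·y' = 0. Rearranging,
  dy/dx = -(∂F/∂x)/(∂F/∂y) = -(y·e^(xy) - 8)/(x·e^(xy) - 5) = (-y·e^(xy) + 8)/(x·e^(xy) - 5)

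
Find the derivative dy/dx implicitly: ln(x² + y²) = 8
Take d/dx of both sides. Since y is implicitly a function of x, the chain rule attaches a y' = dy/dx factor whenever we differentiate through y.

Set F(x, y) = (left side) − (right side), so the curve is F = 0. Differentiating each term of F:
  d/dx[ln(x^2 + y^2)] = (2x + 2y·y')/(x^2 + y^2)
  d/dx[-8] = 0

Collecting, the y'-free part is the partial derivative in x and the y' coefficient is the partial derivative in y:
  ∂F/∂x = 2x/(x^2 + y^2)
  ∂F/∂y = 2y/(x^2 + y^2)

so d/dx[F(x, y(x))] = ∂F/∂x + (∂F/∂y)·y' = 0. Rearranging,
  dy/dx = -(∂F/∂x)/(∂F/∂y) = -(2x/(x^2 + y^2))/(2y/(x^2 + y^2)) = -x/y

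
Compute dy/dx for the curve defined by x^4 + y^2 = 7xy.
Apply d/dx to both sides, remembering that y depends on x. Each occurrence of y therefore brings in a y' = dy/dx via the chain rule.

With F(x, y) equal to the left-hand side minus the right, differentiate F term by term:
  d/dx[x^4] = 4x^3
  d/dx[-7xy] = -7x·y' - 7y
  d/dx[y^2] = 2y·y'
Adding these up, d/dx[F] = 0 becomes
  (4x^3 - 7y) + (-7x + 2y)·y' = 0,
so isolating y',
  dy/dx = -(4x^3 - 7y)/(-7x + 2y) = (4x^3 - 7y)/(7x - 2y)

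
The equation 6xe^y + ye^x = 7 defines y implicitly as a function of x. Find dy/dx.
Take d/dx of both sides. Since y is implicitly a function of x, the chain rule attaches a y' = dy/dx factor whenever we differentiate through y.

Set F(x, y) = (left side) − (right side), so the curve is F = 0. Differentiating each term of F:
  d/dx[6x·e^(y)] = 6x·y'·e^(y) + 6e^(y)
  d/dx[y·e^(x)] = y·e^(x) + y'·e^(x)
  d/dx[-7] = 0

Collecting, the y'-free part is the partial derivative in x and the y' coefficient is the partial derivative in y:
  ∂F/∂x = y·e^(x) + 6e^(y)
  ∂F/∂y = 6x·e^(y) + e^(x)

so d/dx[F(x, y(x))] = ∂F/∂x + (∂F/∂y)·y' = 0. Rearranging,
  dy/dx = -(∂F/∂x)/(∂F/∂y) = -(y·e^(x) + 6e^(y))/(6x·e^(y) + e^(x)) = (-y·e^(x) - 6e^(y))/(6x·e^(y) + e^(x))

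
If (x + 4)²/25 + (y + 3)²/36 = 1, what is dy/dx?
Differentiate both sides with respect to x, treating y as y(x). By the chain rule, any term containing y contributes a factor of y' = dy/dx when we differentiate it.

Move every term to one side and write the relation as F(x, y) = 0. Term by term,
  d/dx[(x + 4)^2/25] = 2x/25 + 8/25
  d/dx[(y + 3)^2/36] = y'(y + 3)/18
  d/dx[-1] = 0

The pieces without y' make up ∂F/∂x and the coefficient of y' is ∂F/∂y:
  ∂F/∂x = 2x/25 + 8/25,
  ∂F/∂y = y/18 + 1/6.

Since d/dx[F] = ∂F/∂x + (∂F/∂y)·y' = 0, solve for y':
  (∂F/∂y)·y' = -∂F/∂x
  dy/dx = -(∂F/∂x)/(∂F/∂y) = -(2x/25 + 8/25)/(y/18 + 1/6)
        = -(2(x + 4)/25)/((y + 3)/18) = 36(-x - 4)/(25(y + 3))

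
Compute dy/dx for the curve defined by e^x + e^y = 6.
Differentiate the relation implicitly: treat y = y(x) and apply the chain rule, so every y-derivative picks up a y' = dy/dx factor.

With everything moved to the left-hand side, differentiate term by term:
  d/dx[e^(x)] = e^(x)
  d/dx[e^(y)] = y'·e^(y)
  d/dx[-6] = 0

Separating the contributions that come from x directly and those that come through y:
  without y':      e^(x)
  multiplying y':  e^(y)

so (e^(x)) + (e^(y))·y' = 0, and therefore
  dy/dx = -(e^(x))/(e^(y)) = -e^(x - y)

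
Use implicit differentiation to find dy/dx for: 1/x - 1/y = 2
Apply d/dx to both sides, remembering that y depends on x. Each occurrence of y therefore brings in a y' = dy/dx via the chain rule.

With F(x, y) equal to the left-hand side minus the right, differentiate F term by term:
  d/dx[-1/y] = y'/y^2
  d/dx[1/x] = -1/x^2
  d/dx[-2] = 0
Adding these up, d/dx[F] = 0 becomes
  (-1/x^2) + (y^(-2))·y' = 0,
so isolating y',
  dy/dx = -(-1/x^2)/(y^(-2)) = y^2/x^2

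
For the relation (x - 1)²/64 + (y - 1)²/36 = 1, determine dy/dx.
Differentiate both sides with respect to x, treating y as y(x). By the chain rule, any term containing y contributes a factor of y' = dy/dx when we differentiate it.

Move every term to one side and write the relation as F(x, y) = 0. Term by term,
  d/dx[(x - 1)^2/64] = x/32 - 1/32
  d/dx[(y - 1)^2/36] = y'(y - 1)/18
  d/dx[-1] = 0

The pieces without y' make up ∂F/∂x and the coefficient of y' is ∂F/∂y:
  ∂F/∂x = x/32 - 1/32,
  ∂F/∂y = y/18 - 1/18.

Since d/dx[F] = ∂F/∂x + (∂F/∂y)·y' = 0, solve for y':
  (∂F/∂y)·y' = -∂F/∂x
  dy/dx = -(∂F/∂x)/(∂F/∂y) = -(x/32 - 1/32)/(y/18 - 1/18)
        = -((x - 1)/32)/((y - 1)/18) = 9(1 - x)/(16(y - 1))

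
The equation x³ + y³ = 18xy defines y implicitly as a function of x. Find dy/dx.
Differentiate the relation implicitly: treat y = y(x) and apply the chain rule, so every y-derivative picks up a y' = dy/dx factor.

With everything moved to the left-hand side, differentiate term by term:
  d/dx[x^3] = 3x^2
  d/dx[-18xy] = -18x·y' - 18y
  d/dx[y^3] = 3y^2·y'

Separating the contributions that come from x directly and those that come through y:
  without y':      3x^2 - 18y
  multiplying y':  -18x + 3y^2

so (3x^2 - 18y) + (-18x + 3y^2)·y' = 0, and therefore
  dy/dx = -(3x^2 - 18y)/(-18x + 3y^2) = (x^2 - 6y)/(6x - y^2)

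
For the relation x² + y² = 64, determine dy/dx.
Take d/dx of both sides. Since y is implicitly a function of x, the chain rule attaches a y' = dy/dx factor whenever we differentiate through y.

Set F(x, y) = (left side) − (right side), so the curve is F = 0. Differentiating each term of F:
  d/dx[x^2] = 2x
  d/dx[y^2] = 2y·y'
  d/dx[-64] = 0

Collecting, the y'-free part is the partial derivative in x and the y' coefficient is the partial derivative in y:
  ∂F/∂x = 2x
  ∂F/∂y = 2y

so d/dx[F(x, y(x))] = ∂F/∂x + (∂F/∂y)·y' = 0. Rearranging,
  dy/dx = -(∂F/∂x)/(∂F/∂y) = -(2x)/(2y) = -x/y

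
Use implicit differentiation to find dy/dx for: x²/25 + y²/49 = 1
Differentiate the relation implicitly: treat y = y(x) and apply the chain rule, so every y-derivative picks up a y' = dy/dx factor.

With everything moved to the left-hand side, differentiate term by term:
  d/dx[x^2/25] = 2x/25
  d/dx[y^2/49] = 2y·y'/49
  d/dx[-1] = 0

Separating the contributions that come from x directly and those that come through y:
  without y':      2x/25
  multiplying y':  2y/49

so (2x/25) + (2y/49)·y' = 0, and therefore
  dy/dx = -(2x/25)/(2y/49) = -49x/(25y)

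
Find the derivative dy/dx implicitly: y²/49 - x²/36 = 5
Apply d/dx to both sides, remembering that y depends on x. Each occurrence of y therefore brings in a y' = dy/dx via the chain rule.

With F(x, y) equal to the left-hand side minus the right, differentiate F term by term:
  d/dx[-x^2/36] = -x/18
  d/dx[y^2/49] = 2y·y'/49
  d/dx[-5] = 0
Adding these up, d/dx[F] = 0 becomes
  (-x/18) + (2y/49)·y' = 0,
so isolating y',
  dy/dx = -(-x/18)/(2y/49) = 49x/(36y)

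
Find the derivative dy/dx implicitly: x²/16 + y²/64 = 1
Differentiate both sides with respect to x, treating y as y(x). By the chain rule, any term containing y contributes a factor of y' = dy/dx when we differentiate it.

Move every term to one side and write the relation as F(x, y) = 0. Term by term,
  d/dx[x^2/16] = x/8
  d/dx[y^2/64] = y·y'/32
  d/dx[-1] = 0

The pieces without y' make up ∂F/∂x and the coefficient of y' is ∂F/∂y:
  ∂F/∂x = x/8,
  ∂F/∂y = y/32.

Since d/dx[F] = ∂F/∂x + (∂F/∂y)·y' = 0, solve for y':
  (∂F/∂y)·y' = -∂F/∂x
  dy/dx = -(∂F/∂x)/(∂F/∂y) = -(x/8)/(y/32) = -4x/y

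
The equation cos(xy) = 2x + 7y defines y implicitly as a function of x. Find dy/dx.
Take d/dx of both sides. Since y is implicitly a function of x, the chain rule attaches a y' = dy/dx factor whenever we differentiate through y.

Set F(x, y) = (left side) − (right side), so the curve is F = 0. Differentiating each term of F:
  d/dx[-2x] = -2
  d/dx[-7y] = -7·y'
  d/dx[cos(xy)] = -(x·y' + y)·sin(xy)

Collecting, the y'-free part is the partial derivative in x and the y' coefficient is the partial derivative in y:
  ∂F/∂x = -y·sin(xy) - 2
  ∂F/∂y = -x·sin(xy) - 7

so d/dx[F(x, y(x))] = ∂F/∂x + (∂F/∂y)·y' = 0. Rearranging,
  dy/dx = -(∂F/∂x)/(∂F/∂y) = -(-y·sin(xy) - 2)/(-x·sin(xy) - 7) = -(y·sin(xy) + 2)/(x·sin(xy) + 7)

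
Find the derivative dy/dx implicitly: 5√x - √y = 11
Differentiate both sides with respect to x, treating y as y(x). By the chain rule, any term containing y contributes a factor of y' = dy/dx when we differentiate it.

Move every term to one side and write the relation as F(x, y) = 0. Term by term,
  d/dx[5√(x)] = 5/(2√(x))
  d/dx[-√(y)] = -y'/(2√(y))
  d/dx[-11] = 0

The pieces without y' make up ∂F/∂x and the coefficient of y' is ∂F/∂y:
  ∂F/∂x = 5/(2√(x)),
  ∂F/∂y = -1/(2√(y)).

Since d/dx[F] = ∂F/∂x + (∂F/∂y)·y' = 0, solve for y':
  (∂F/∂y)·y' = -∂F/∂x
  dy/dx = -(∂F/∂x)/(∂F/∂y) = -(5/(2√(x)))/(-1/(2√(y))) = 5√(y)/√(x)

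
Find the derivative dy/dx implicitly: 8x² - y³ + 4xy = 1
Differentiate both sides with respect to x, treating y as y(x). By the chain rule, any term containing y contributes a factor of y' = dy/dx when we differentiate it.

Move every term to one side and write the relation as F(x, y) = 0. Term by term,
  d/dx[8x^2] = 16x
  d/dx[4xy] = 4x·y' + 4y
  d/dx[-y^3] = -3y^2·y'
  d/dx[-1] = 0

The pieces without y' make up ∂F/∂x and the coefficient of y' is ∂F/∂y:
  ∂F/∂x = 16x + 4y,
  ∂F/∂y = 4x - 3y^2.

Since d/dx[F] = ∂F/∂x + (∂F/∂y)·y' = 0, solve for y':
  (∂F/∂y)·y' = -∂F/∂x
  dy/dx = -(∂F/∂x)/(∂F/∂y) = -(16x + 4y)/(4x - 3y^2) = 4(-4x - y)/(4x - 3y^2)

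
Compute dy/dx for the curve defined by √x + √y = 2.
Apply d/dx to both sides, remembering that y depends on x. Each occurrence of y therefore brings in a y' = dy/dx via the chain rule.

With F(x, y) equal to the left-hand side minus the right, differentiate F term by term:
  d/dx[√(x)] = 1/(2√(x))
  d/dx[√(y)] = y'/(2√(y))
  d/dx[-2] = 0
Adding these up, d/dx[F] = 0 becomes
  (1/(2√(x))) + (1/(2√(y)))·y' = 0,
so isolating y',
  dy/dx = -(1/(2√(x)))/(1/(2√(y))) = -√(y)/√(x)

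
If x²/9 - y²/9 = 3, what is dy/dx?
Differentiate both sides with respect to x, treating y as y(x). By the chain rule, any term containing y contributes a factor of y' = dy/dx when we differentiate it.

Move every term to one side and write the relation as F(x, y) = 0. Term by term,
  d/dx[x^2/9] = 2x/9
  d/dx[-y^2/9] = -2y·y'/9
  d/dx[-3] = 0

The pieces without y' make up ∂F/∂x and the coefficient of y' is ∂F/∂y:
  ∂F/∂x = 2x/9,
  ∂F/∂y = -2y/9.

Since d/dx[F] = ∂F/∂x + (∂F/∂y)·y' = 0, solve for y':
  (∂F/∂y)·y' = -∂F/∂x
  dy/dx = -(∂F/∂x)/(∂F/∂y) = -(2x/9)/(-2y/9) = x/y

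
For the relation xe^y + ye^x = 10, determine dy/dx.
Differentiate both sides with respect to x, treating y as y(x). By the chain rule, any term containing y contributes a factor of y' = dy/dx when we differentiate it.

Move every term to one side and write the relation as F(x, y) = 0. Term by term,
  d/dx[x·e^(y)] = x·y'·e^(y) + e^(y)
  d/dx[y·e^(x)] = y·e^(x) + y'·e^(x)
  d/dx[-10] = 0

The pieces without y' make up ∂F/∂x and the coefficient of y' is ∂F/∂y:
  ∂F/∂x = y·e^(x) + e^(y),
  ∂F/∂y = x·e^(y) + e^(x).

Since d/dx[F] = ∂F/∂x + (∂F/∂y)·y' = 0, solve for y':
  (∂F/∂y)·y' = -∂F/∂x
  dy/dx = -(∂F/∂x)/(∂F/∂y) = -(y·e^(x) + e^(y))/(x·e^(y) + e^(x)) = (-y·e^(x) - e^(y))/(x·e^(y) + e^(x))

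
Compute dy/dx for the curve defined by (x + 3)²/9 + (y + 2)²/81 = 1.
Differentiate both sides with respect to x, treating y as y(x). By the chain rule, any term containing y contributes a factor of y' = dy/dx when we differentiate it.

Move every term to one side and write the relation as F(x, y) = 0. Term by term,
  d/dx[(x + 3)^2/9] = 2x/9 + 2/3
  d/dx[(y + 2)^2/81] = 2·y'(y + 2)/81
  d/dx[-1] = 0

The pieces without y' make up ∂F/∂x and the coefficient of y' is ∂F/∂y:
  ∂F/∂x = 2x/9 + 2/3,
  ∂F/∂y = 2y/81 + 4/81.

Since d/dx[F] = ∂F/∂x + (∂F/∂y)·y' = 0, solve for y':
  (∂F/∂y)·y' = -∂F/∂x
  dy/dx = -(∂F/∂x)/(∂F/∂y) = -(2x/9 + 2/3)/(2y/81 + 4/81)
        = -(2(x + 3)/9)/(2(y + 2)/81) = 9(-x - 3)/(y + 2)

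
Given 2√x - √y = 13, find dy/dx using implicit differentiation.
Differentiate both sides with respect to x, treating y as y(x). By the chain rule, any term containing y contributes a factor of y' = dy/dx when we differentiate it.

Move every term to one side and write the relation as F(x, y) = 0. Term by term,
  d/dx[2√(x)] = 1/√(x)
  d/dx[-√(y)] = -y'/(2√(y))
  d/dx[-13] = 0

The pieces without y' make up ∂F/∂x and the coefficient of y' is ∂F/∂y:
  ∂F/∂x = 1/√(x),
  ∂F/∂y = -1/(2√(y)).

Since d/dx[F] = ∂F/∂x + (∂F/∂y)·y' = 0, solve for y':
  (∂F/∂y)·y' = -∂F/∂x
  dy/dx = -(∂F/∂x)/(∂F/∂y) = -(1/√(x))/(-1/(2√(y))) = 2√(y)/√(x)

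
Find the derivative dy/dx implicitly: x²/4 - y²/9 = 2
Take d/dx of both sides. Since y is implicitly a function of x, the chain rule attaches a y' = dy/dx factor whenever we differentiate through y.

Set F(x, y) = (left side) − (right side), so the curve is F = 0. Differentiating each term of F:
  d/dx[x^2/4] = x/2
  d/dx[-y^2/9] = -2y·y'/9
  d/dx[-2] = 0

Collecting, the y'-free part is the partial derivative in x and the y' coefficient is the partial derivative in y:
  ∂F/∂x = x/2
  ∂F/∂y = -2y/9

so d/dx[F(x, y(x))] = ∂F/∂x + (∂F/∂y)·y' = 0. Rearranging,
  dy/dx = -(∂F/∂x)/(∂F/∂y) = -(x/2)/(-2y/9) = 9x/(4y)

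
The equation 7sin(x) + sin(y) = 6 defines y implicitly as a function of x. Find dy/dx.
Differentiate both sides with respect to x, treating y as y(x). By the chain rule, any term containing y contributes a factor of y' = dy/dx when we differentiate it.

Move every term to one side and write the relation as F(x, y) = 0. Term by term,
  d/dx[7sin(x)] = 7cos(x)
  d/dx[sin(y)] = y'·cos(y)
  d/dx[-6] = 0

The pieces without y' make up ∂F/∂x and the coefficient of y' is ∂F/∂y:
  ∂F/∂x = 7cos(x),
  ∂F/∂y = cos(y).

Since d/dx[F] = ∂F/∂x + (∂F/∂y)·y' = 0, solve for y':
  (∂F/∂y)·y' = -∂F/∂x
  dy/dx = -(∂F/∂x)/(∂F/∂y) = -(7cos(x))/(cos(y)) = -7cos(x)/cos(y)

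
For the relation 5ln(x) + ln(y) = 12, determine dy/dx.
Apply d/dx to both sides, remembering that y depends on x. Each occurrence of y therefore brings in a y' = dy/dx via the chain rule.

With F(x, y) equal to the left-hand side minus the right, differentiate F term by term:
  d/dx[5ln(x)] = 5/x
  d/dx[ln(y)] = y'/y
  d/dx[-12] = 0
Adding these up, d/dx[F] = 0 becomes
  (5/x) + (1/y)·y' = 0,
so isolating y',
  dy/dx = -(5/x)/(1/y) = -5y/x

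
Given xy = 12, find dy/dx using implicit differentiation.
Take d/dx of both sides. Since y is implicitly a function of x, the chain rule attaches a y' = dy/dx factor whenever we differentiate through y.

Set F(x, y) = (left side) − (right side), so the curve is F = 0. Differentiating each term of F:
  d/dx[xy] = x·y' + y
  d/dx[-12] = 0

Collecting, the y'-free part is the partial derivative in x and the y' coefficient is the partial derivative in y:
  ∂F/∂x = y
  ∂F/∂y = x

so d/dx[F(x, y(x))] = ∂F/∂x + (∂F/∂y)·y' = 0. Rearranging,
  dy/dx = -(∂F/∂x)/(∂F/∂y) = -(y)/(x) = -y/x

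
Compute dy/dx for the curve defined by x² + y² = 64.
Differentiate both sides with respect to x, treating y as y(x). By the chain rule, any term containing y contributes a factor of y' = dy/dx when we differentiate it.

Move every term to one side and write the relation as F(x, y) = 0. Term by term,
  d/dx[x^2] = 2x
  d/dx[y^2] = 2y·y'
  d/dx[-64] = 0

The pieces without y' make up ∂F/∂x and the coefficient of y' is ∂F/∂y:
  ∂F/∂x = 2x,
  ∂F/∂y = 2y.

Since d/dx[F] = ∂F/∂x + (∂F/∂y)·y' = 0, solve for y':
  (∂F/∂y)·y' = -∂F/∂x
  dy/dx = -(∂F/∂x)/(∂F/∂y) = -(2x)/(2y) = -x/y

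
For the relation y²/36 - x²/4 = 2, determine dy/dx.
Differentiate the relation implicitly: treat y = y(x) and apply the chain rule, so every y-derivative picks up a y' = dy/dx factor.

With everything moved to the left-hand side, differentiate term by term:
  d/dx[-x^2/4] = -x/2
  d/dx[y^2/36] = y·y'/18
  d/dx[-2] = 0

Separating the contributions that come from x directly and those that come through y:
  without y':      -x/2
  multiplying y':  y/18

so (-x/2) + (y/18)·y' = 0, and therefore
  dy/dx = -(-x/2)/(y/18) = 9x/y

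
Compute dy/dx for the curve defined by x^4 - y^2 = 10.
Differentiate the relation implicitly: treat y = y(x) and apply the chain rule, so every y-derivative picks up a y' = dy/dx factor.

With everything moved to the left-hand side, differentiate term by term:
  d/dx[x^4] = 4x^3
  d/dx[-y^2] = -2y·y'
  d/dx[-10] = 0

Separating the contributions that come from x directly and those that come through y:
  without y':      4x^3
  multiplying y':  -2y

so (4x^3) + (-2y)·y' = 0, and therefore
  dy/dx = -(4x^3)/(-2y) = 2x^3/y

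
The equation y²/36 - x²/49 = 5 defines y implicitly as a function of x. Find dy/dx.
Differentiate the relation implicitly: treat y = y(x) and apply the chain rule, so every y-derivative picks up a y' = dy/dx factor.

With everything moved to the left-hand side, differentiate term by term:
  d/dx[-x^2/49] = -2x/49
  d/dx[y^2/36] = y·y'/18
  d/dx[-5] = 0

Separating the contributions that come from x directly and those that come through y:
  without y':      -2x/49
  multiplying y':  y/18

so (-2x/49) + (y/18)·y' = 0, and therefore
  dy/dx = -(-2x/49)/(y/18) = 36x/(49y)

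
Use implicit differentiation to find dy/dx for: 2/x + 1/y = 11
Differentiate the relation implicitly: treat y = y(x) and apply the chain rule, so every y-derivative picks up a y' = dy/dx factor.

With everything moved to the left-hand side, differentiate term by term:
  d/dx[1/y] = -y'/y^2
  d/dx[2/x] = -2/x^2
  d/dx[-11] = 0

Separating the contributions that come from x directly and those that come through y:
  without y':      -2/x^2
  multiplying y':  -1/y^2

so (-2/x^2) + (-1/y^2)·y' = 0, and therefore
  dy/dx = -(-2/x^2)/(-1/y^2) = -2y^2/x^2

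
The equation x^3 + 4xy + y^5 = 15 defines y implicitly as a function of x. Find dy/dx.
Take d/dx of both sides. Since y is implicitly a function of x, the chain rule attaches a y' = dy/dx factor whenever we differentiate through y.

Set F(x, y) = (left side) − (right side), so the curve is F = 0. Differentiating each term of F:
  d/dx[x^3] = 3x^2
  d/dx[4xy] = 4x·y' + 4y
  d/dx[y^5] = 5y^4·y'
  d/dx[-15] = 0

Collecting, the y'-free part is the partial derivative in x and the y' coefficient is the partial derivative in y:
  ∂F/∂x = 3x^2 + 4y
  ∂F/∂y = 4x + 5y^4

so d/dx[F(x, y(x))] = ∂F/∂x + (∂F/∂y)·y' = 0. Rearranging,
  dy/dx = -(∂F/∂x)/(∂F/∂y) = -(3x^2 + 4y)/(4x + 5y^4) = (-3x^2 - 4y)/(4x + 5y^4)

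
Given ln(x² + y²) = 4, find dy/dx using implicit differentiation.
Differentiate the relation implicitly: treat y = y(x) and apply the chain rule, so every y-derivative picks up a y' = dy/dx factor.

With everything moved to the left-hand side, differentiate term by term:
  d/dx[ln(x^2 + y^2)] = (2x + 2y·y')/(x^2 + y^2)
  d/dx[-4] = 0

Separating the contributions that come from x directly and those that come through y:
  without y':      2x/(x^2 + y^2)
  multiplying y':  2y/(x^2 + y^2)

so (2x/(x^2 + y^2)) + (2y/(x^2 + y^2))·y' = 0, and therefore
  dy/dx = -(2x/(x^2 + y^2))/(2y/(x^2 + y^2)) = -x/y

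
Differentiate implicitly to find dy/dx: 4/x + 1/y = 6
Take d/dx of both sides. Since y is implicitly a function of x, the chain rule attaches a y' = dy/dx factor whenever we differentiate through y.

Set F(x, y) = (left side) − (right side), so the curve is F = 0. Differentiating each term of F:
  d/dx[1/y] = -y'/y^2
  d/dx[4/x] = -4/x^2
  d/dx[-6] = 0

Collecting, the y'-free part is the partial derivative in x and the y' coefficient is the partial derivative in y:
  ∂F/∂x = -4/x^2
  ∂F/∂y = -1/y^2

so d/dx[F(x, y(x))] = ∂F/∂x + (∂F/∂y)·y' = 0. Rearranging,
  dy/dx = -(∂F/∂x)/(∂F/∂y) = -(-4/x^2)/(-1/y^2) = -4y^2/x^2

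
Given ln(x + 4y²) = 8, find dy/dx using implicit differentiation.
Differentiate the relation implicitly: treat y = y(x) and apply the chain rule, so every y-derivative picks up a y' = dy/dx factor.

With everything moved to the left-hand side, differentiate term by term:
  d/dx[ln(x + 4y^2)] = (8y·y' + 1)/(x + 4y^2)
  d/dx[-8] = 0

Separating the contributions that come from x directly and those that come through y:
  without y':      1/(x + 4y^2)
  multiplying y':  8y/(x + 4y^2)

so (1/(x + 4y^2)) + (8y/(x + 4y^2))·y' = 0, and therefore
  dy/dx = -(1/(x + 4y^2))/(8y/(x + 4y^2)) = -1/(8y)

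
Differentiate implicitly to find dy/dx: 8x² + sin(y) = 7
Differentiate both sides with respect to x, treating y as y(x). By the chain rule, any term containing y contributes a factor of y' = dy/dx when we differentiate it.

Move every term to one side and write the relation as F(x, y) = 0. Term by term,
  d/dx[8x^2] = 16x
  d/dx[sin(y)] = y'·cos(y)
  d/dx[-7] = 0

The pieces without y' make up ∂F/∂x and the coefficient of y' is ∂F/∂y:
  ∂F/∂x = 16x,
  ∂F/∂y = cos(y).

Since d/dx[F] = ∂F/∂x + (∂F/∂y)·y' = 0, solve for y':
  (∂F/∂y)·y' = -∂F/∂x
  dy/dx = -(∂F/∂x)/(∂F/∂y) = -(16x)/(cos(y)) = -16x/cos(y)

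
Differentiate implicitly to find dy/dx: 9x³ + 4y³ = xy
Take d/dx of both sides. Since y is implicitly a function of x, the chain rule attaches a y' = dy/dx factor whenever we differentiate through y.

Set F(x, y) = (left side) − (right side), so the curve is F = 0. Differentiating each term of F:
  d/dx[9x^3] = 27x^2
  d/dx[-xy] = -x·y' - y
  d/dx[4y^3] = 12y^2·y'

Collecting, the y'-free part is the partial derivative in x and the y' coefficient is the partial derivative in y:
  ∂F/∂x = 27x^2 - y
  ∂F/∂y = -x + 12y^2

so d/dx[F(x, y(x))] = ∂F/∂x + (∂F/∂y)·y' = 0. Rearranging,
  dy/dx = -(∂F/∂x)/(∂F/∂y) = -(27x^2 - y)/(-x + 12y^2) = (27x^2 - y)/(x - 12y^2)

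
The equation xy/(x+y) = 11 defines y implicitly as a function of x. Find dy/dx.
Differentiate both sides with respect to x, treating y as y(x). By the chain rule, any term containing y contributes a factor of y' = dy/dx when we differentiate it.

Move every term to one side and write the relation as F(x, y) = 0. Term by term,
  d/dx[xy/(x + y)] = xy(-y' - 1)/(x + y)^2 + x·y'/(x + y) + y/(x + y)
  d/dx[-11] = 0

The pieces without y' make up ∂F/∂x and the coefficient of y' is ∂F/∂y:
  ∂F/∂x = -xy/(x + y)^2 + y/(x + y),
  ∂F/∂y = -xy/(x + y)^2 + x/(x + y).

Since d/dx[F] = ∂F/∂x + (∂F/∂y)·y' = 0, solve for y':
  (∂F/∂y)·y' = -∂F/∂x
  dy/dx = -(∂F/∂x)/(∂F/∂y) = -(-xy/(x + y)^2 + y/(x + y))/(-xy/(x + y)^2 + x/(x + y))
        = -(y^2/(x + y)^2)/(x^2/(x + y)^2) = -y^2/x^2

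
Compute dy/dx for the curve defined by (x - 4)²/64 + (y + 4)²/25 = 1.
Differentiate the relation implicitly: treat y = y(x) and apply the chain rule, so every y-derivative picks up a y' = dy/dx factor.

With everything moved to the left-hand side, differentiate term by term:
  d/dx[(x - 4)^2/64] = x/32 - 1/8
  d/dx[(y + 4)^2/25] = 2·y'(y + 4)/25
  d/dx[-1] = 0

Separating the contributions that come from x directly and those that come through y:
  without y':      x/32 - 1/8
  multiplying y':  2y/25 + 8/25

so (x/32 - 1/8) + (2y/25 + 8/25)·y' = 0, and therefore
  dy/dx = -(x/32 - 1/8)/(2y/25 + 8/25)
        = -((x - 4)/32)/(2(y + 4)/25) = 25(4 - x)/(64(y + 4))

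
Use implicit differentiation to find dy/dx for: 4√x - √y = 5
Differentiate both sides with respect to x, treating y as y(x). By the chain rule, any term containing y contributes a factor of y' = dy/dx when we differentiate it.

Move every term to one side and write the relation as F(x, y) = 0. Term by term,
  d/dx[4√(x)] = 2/√(x)
  d/dx[-√(y)] = -y'/(2√(y))
  d/dx[-5] = 0

The pieces without y' make up ∂F/∂x and the coefficient of y' is ∂F/∂y:
  ∂F/∂x = 2/√(x),
  ∂F/∂y = -1/(2√(y)).

Since d/dx[F] = ∂F/∂x + (∂F/∂y)·y' = 0, solve for y':
  (∂F/∂y)·y' = -∂F/∂x
  dy/dx = -(∂F/∂x)/(∂F/∂y) = -(2/√(x))/(-1/(2√(y))) = 4√(y)/√(x)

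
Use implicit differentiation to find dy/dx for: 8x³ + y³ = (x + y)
Apply d/dx to both sides, remembering that y depends on x. Each occurrence of y therefore brings in a y' = dy/dx via the chain rule.

With F(x, y) equal to the left-hand side minus the right, differentiate F term by term:
  d/dx[8x^3] = 24x^2
  d/dx[-x] = -1
  d/dx[y^3] = 3y^2·y'
  d/dx[-y] = -y'
Adding these up, d/dx[F] = 0 becomes
  (24x^2 - 1) + (3y^2 - 1)·y' = 0,
so isolating y',
  dy/dx = -(24x^2 - 1)/(3y^2 - 1) = (1 - 24x^2)/(3y^2 - 1)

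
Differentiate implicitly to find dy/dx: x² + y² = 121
Apply d/dx to both sides, remembering that y depends on x. Each occurrence of y therefore brings in a y' = dy/dx via the chain rule.

With F(x, y) equal to the left-hand side minus the right, differentiate F term by term:
  d/dx[x^2] = 2x
  d/dx[y^2] = 2y·y'
  d/dx[-121] = 0
Adding these up, d/dx[F] = 0 becomes
  (2x) + (2y)·y' = 0,
so isolating y',
  dy/dx = -(2x)/(2y) = -x/y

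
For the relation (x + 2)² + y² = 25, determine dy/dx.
Differentiate the relation implicitly: treat y = y(x) and apply the chain rule, so every y-derivative picks up a y' = dy/dx factor.

With everything moved to the left-hand side, differentiate term by term:
  d/dx[y^2] = 2y·y'
  d/dx[(x + 2)^2] = 2x + 4
  d/dx[-25] = 0

Separating the contributions that come from x directly and those that come through y:
  without y':      2x + 4
  multiplying y':  2y

so (2x + 4) + (2y)·y' = 0, and therefore
  dy/dx = -(2x + 4)/(2y) = (-x - 2)/y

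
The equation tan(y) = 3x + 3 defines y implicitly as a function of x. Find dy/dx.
Apply d/dx to both sides, remembering that y depends on x. Each occurrence of y therefore brings in a y' = dy/dx via the chain rule.

With F(x, y) equal to the left-hand side minus the right, differentiate F term by term:
  d/dx[-3x] = -3
  d/dx[tan(y)] = y'(tan(y)^2 + 1)
  d/dx[-3] = 0
Adding these up, d/dx[F] = 0 becomes
  (-3) + (tan(y)^2 + 1)·y' = 0,
so isolating y',
  dy/dx = -(-3)/(tan(y)^2 + 1) = 3cos(y)^2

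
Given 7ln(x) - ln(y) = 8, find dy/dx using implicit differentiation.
Apply d/dx to both sides, remembering that y depends on x. Each occurrence of y therefore brings in a y' = dy/dx via the chain rule.

With F(x, y) equal to the left-hand side minus the right, differentiate F term by term:
  d/dx[7ln(x)] = 7/x
  d/dx[-ln(y)] = -y'/y
  d/dx[-8] = 0
Adding these up, d/dx[F] = 0 becomes
  (7/x) + (-1/y)·y' = 0,
so isolating y',
  dy/dx = -(7/x)/(-1/y) = 7y/x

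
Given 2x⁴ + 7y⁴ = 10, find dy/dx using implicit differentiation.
Differentiate both sides with respect to x, treating y as y(x). By the chain rule, any term containing y contributes a factor of y' = dy/dx when we differentiate it.

Move every term to one side and write the relation as F(x, y) = 0. Term by term,
  d/dx[2x^4] = 8x^3
  d/dx[7y^4] = 28y^3·y'
  d/dx[-10] = 0

The pieces without y' make up ∂F/∂x and the coefficient of y' is ∂F/∂y:
  ∂F/∂x = 8x^3,
  ∂F/∂y = 28y^3.

Since d/dx[F] = ∂F/∂x + (∂F/∂y)·y' = 0, solve for y':
  (∂F/∂y)·y' = -∂F/∂x
  dy/dx = -(∂F/∂x)/(∂F/∂y) = -(8x^3)/(28y^3) = -2x^3/(7y^3)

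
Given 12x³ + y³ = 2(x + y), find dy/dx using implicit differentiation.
Take d/dx of both sides. Since y is implicitly a function of x, the chain rule attaches a y' = dy/dx factor whenever we differentiate through y.

Set F(x, y) = (left side) − (right side), so the curve is F = 0. Differentiating each term of F:
  d/dx[12x^3] = 36x^2
  d/dx[-2x] = -2
  d/dx[y^3] = 3y^2·y'
  d/dx[-2y] = -2·y'

Collecting, the y'-free part is the partial derivative in x and the y' coefficient is the partial derivative in y:
  ∂F/∂x = 36x^2 - 2
  ∂F/∂y = 3y^2 - 2

so d/dx[F(x, y(x))] = ∂F/∂x + (∂F/∂y)·y' = 0. Rearranging,
  dy/dx = -(∂F/∂x)/(∂F/∂y) = -(36x^2 - 2)/(3y^2 - 2) = 2(1 - 18x^2)/(3y^2 - 2)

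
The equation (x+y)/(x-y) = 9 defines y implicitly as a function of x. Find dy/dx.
Apply d/dx to both sides, remembering that y depends on x. Each occurrence of y therefore brings in a y' = dy/dx via the chain rule.

With F(x, y) equal to the left-hand side minus the right, differentiate F term by term:
  d/dx[(x + y)/(x - y)] = (y' + 1)/(x - y) + (x + y)(y' - 1)/(x - y)^2
  d/dx[-9] = 0
Adding these up, d/dx[F] = 0 becomes
  (1/(x - y) - (x + y)/(x - y)^2) + (1/(x - y) + (x + y)/(x - y)^2)·y' = 0,
so isolating y',
  dy/dx = -(1/(x - y) - (x + y)/(x - y)^2)/(1/(x - y) + (x + y)/(x - y)^2)
        = -(-2y/(x - y)^2)/(2x/(x - y)^2) = y/x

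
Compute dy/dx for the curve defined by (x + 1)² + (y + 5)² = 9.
Differentiate the relation implicitly: treat y = y(x) and apply the chain rule, so every y-derivative picks up a y' = dy/dx factor.

With everything moved to the left-hand side, differentiate term by term:
  d/dx[(x + 1)^2] = 2x + 2
  d/dx[(y + 5)^2] = 2·y'(y + 5)
  d/dx[-9] = 0

Separating the contributions that come from x directly and those that come through y:
  without y':      2x + 2
  multiplying y':  2y + 10

so (2x + 2) + (2y + 10)·y' = 0, and therefore
  dy/dx = -(2x + 2)/(2y + 10) = (-x - 1)/(y + 5)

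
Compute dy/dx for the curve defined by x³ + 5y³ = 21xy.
Differentiate both sides with respect to x, treating y as y(x). By the chain rule, any term containing y contributes a factor of y' = dy/dx when we differentiate it.

Move every term to one side and write the relation as F(x, y) = 0. Term by term,
  d/dx[x^3] = 3x^2
  d/dx[-21xy] = -21x·y' - 21y
  d/dx[5y^3] = 15y^2·y'

The pieces without y' make up ∂F/∂x and the coefficient of y' is ∂F/∂y:
  ∂F/∂x = 3x^2 - 21y,
  ∂F/∂y = -21x + 15y^2.

Since d/dx[F] = ∂F/∂x + (∂F/∂y)·y' = 0, solve for y':
  (∂F/∂y)·y' = -∂F/∂x
  dy/dx = -(∂F/∂x)/(∂F/∂y) = -(3x^2 - 21y)/(-21x + 15y^2) = (x^2 - 7y)/(7x - 5y^2)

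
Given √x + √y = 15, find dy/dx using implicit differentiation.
Differentiate both sides with respect to x, treating y as y(x). By the chain rule, any term containing y contributes a factor of y' = dy/dx when we differentiate it.

Move every term to one side and write the relation as F(x, y) = 0. Term by term,
  d/dx[√(x)] = 1/(2√(x))
  d/dx[√(y)] = y'/(2√(y))
  d/dx[-15] = 0

The pieces without y' make up ∂F/∂x and the coefficient of y' is ∂F/∂y:
  ∂F/∂x = 1/(2√(x)),
  ∂F/∂y = 1/(2√(y)).

Since d/dx[F] = ∂F/∂x + (∂F/∂y)·y' = 0, solve for y':
  (∂F/∂y)·y' = -∂F/∂x
  dy/dx = -(∂F/∂x)/(∂F/∂y) = -(1/(2√(x)))/(1/(2√(y))) = -√(y)/√(x)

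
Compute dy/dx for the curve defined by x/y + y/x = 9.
Take d/dx of both sides. Since y is implicitly a function of x, the chain rule attaches a y' = dy/dx factor whenever we differentiate through y.

Set F(x, y) = (left side) − (right side), so the curve is F = 0. Differentiating each term of F:
  d/dx[x/y] = -x·y'/y^2 + 1/y
  d/dx[y/x] = y'/x - y/x^2
  d/dx[-9] = 0

Collecting, the y'-free part is the partial derivative in x and the y' coefficient is the partial derivative in y:
  ∂F/∂x = 1/y - y/x^2
  ∂F/∂y = -x/y^2 + 1/x

so d/dx[F(x, y(x))] = ∂F/∂x + (∂F/∂y)·y' = 0. Rearranging,
  dy/dx = -(∂F/∂x)/(∂F/∂y) = -(1/y - y/x^2)/(-x/y^2 + 1/x)
        = -((x - y)(x + y)/(x^2y))/(-(x - y)(x + y)/(xy^2)) = y/x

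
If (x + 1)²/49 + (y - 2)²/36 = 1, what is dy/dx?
Differentiate the relation implicitly: treat y = y(x) and apply the chain rule, so every y-derivative picks up a y' = dy/dx factor.

With everything moved to the left-hand side, differentiate term by term:
  d/dx[(x + 1)^2/49] = 2x/49 + 2/49
  d/dx[(y - 2)^2/36] = y'(y - 2)/18
  d/dx[-1] = 0

Separating the contributions that come from x directly and those that come through y:
  without y':      2x/49 + 2/49
  multiplying y':  y/18 - 1/9

so (2x/49 + 2/49) + (y/18 - 1/9)·y' = 0, and therefore
  dy/dx = -(2x/49 + 2/49)/(y/18 - 1/9)
        = -(2(x + 1)/49)/((y - 2)/18) = 36(-x - 1)/(49(y - 2))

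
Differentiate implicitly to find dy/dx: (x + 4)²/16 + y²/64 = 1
Apply d/dx to both sides, remembering that y depends on x. Each occurrence of y therefore brings in a y' = dy/dx via the chain rule.

With F(x, y) equal to the left-hand side minus the right, differentiate F term by term:
  d/dx[y^2/64] = y·y'/32
  d/dx[(x + 4)^2/16] = x/8 + 1/2
  d/dx[-1] = 0
Adding these up, d/dx[F] = 0 becomes
  (x/8 + 1/2) + (y/32)·y' = 0,
so isolating y',
  dy/dx = -(x/8 + 1/2)/(y/32)
        = -((x + 4)/8)/(y/32) = 4(-x - 4)/y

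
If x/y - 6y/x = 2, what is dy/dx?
Differentiate both sides with respect to x, treating y as y(x). By the chain rule, any term containing y contributes a factor of y' = dy/dx when we differentiate it.

Move every term to one side and write the relation as F(x, y) = 0. Term by term,
  d/dx[x/y] = -x·y'/y^2 + 1/y
  d/dx[-6y/x] = -6·y'/x + 6y/x^2
  d/dx[-2] = 0

The pieces without y' make up ∂F/∂x and the coefficient of y' is ∂F/∂y:
  ∂F/∂x = 1/y + 6y/x^2,
  ∂F/∂y = -x/y^2 - 6/x.

Since d/dx[F] = ∂F/∂x + (∂F/∂y)·y' = 0, solve for y':
  (∂F/∂y)·y' = -∂F/∂x
  dy/dx = -(∂F/∂x)/(∂F/∂y) = -(1/y + 6y/x^2)/(-x/y^2 - 6/x)
        = -((x^2 + 6y^2)/(x^2y))/(-(x^2 + 6y^2)/(xy^2)) = y/x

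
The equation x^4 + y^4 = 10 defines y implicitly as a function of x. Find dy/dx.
Differentiate both sides with respect to x, treating y as y(x). By the chain rule, any term containing y contributes a factor of y' = dy/dx when we differentiate it.

Move every term to one side and write the relation as F(x, y) = 0. Term by term,
  d/dx[x^4] = 4x^3
  d/dx[y^4] = 4y^3·y'
  d/dx[-10] = 0

The pieces without y' make up ∂F/∂x and the coefficient of y' is ∂F/∂y:
  ∂F/∂x = 4x^3,
  ∂F/∂y = 4y^3.

Since d/dx[F] = ∂F/∂x + (∂F/∂y)·y' = 0, solve for y':
  (∂F/∂y)·y' = -∂F/∂x
  dy/dx = -(∂F/∂x)/(∂F/∂y) = -(4x^3)/(4y^3) = -x^3/y^3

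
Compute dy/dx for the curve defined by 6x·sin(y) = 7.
Differentiate both sides with respect to x, treating y as y(x). By the chain rule, any term containing y contributes a factor of y' = dy/dx when we differentiate it.

Move every term to one side and write the relation as F(x, y) = 0. Term by term,
  d/dx[6x·sin(y)] = 6x·y'·cos(y) + 6sin(y)
  d/dx[-7] = 0

The pieces without y' make up ∂F/∂x and the coefficient of y' is ∂F/∂y:
  ∂F/∂x = 6sin(y),
  ∂F/∂y = 6x·cos(y).

Since d/dx[F] = ∂F/∂x + (∂F/∂y)·y' = 0, solve for y':
  (∂F/∂y)·y' = -∂F/∂x
  dy/dx = -(∂F/∂x)/(∂F/∂y) = -(6sin(y))/(6x·cos(y)) = -tan(y)/x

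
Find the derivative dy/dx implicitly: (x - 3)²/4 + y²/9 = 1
Differentiate the relation implicitly: treat y = y(x) and apply the chain rule, so every y-derivative picks up a y' = dy/dx factor.

With everything moved to the left-hand side, differentiate term by term:
  d/dx[y^2/9] = 2y·y'/9
  d/dx[(x - 3)^2/4] = x/2 - 3/2
  d/dx[-1] = 0

Separating the contributions that come from x directly and those that come through y:
  without y':      x/2 - 3/2
  multiplying y':  2y/9

so (x/2 - 3/2) + (2y/9)·y' = 0, and therefore
  dy/dx = -(x/2 - 3/2)/(2y/9)
        = -((x - 3)/2)/(2y/9) = 9(3 - x)/(4y)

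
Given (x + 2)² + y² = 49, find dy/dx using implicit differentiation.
Differentiate the relation implicitly: treat y = y(x) and apply the chain rule, so every y-derivative picks up a y' = dy/dx factor.

With everything moved to the left-hand side, differentiate term by term:
  d/dx[y^2] = 2y·y'
  d/dx[(x + 2)^2] = 2x + 4
  d/dx[-49] = 0

Separating the contributions that come from x directly and those that come through y:
  without y':      2x + 4
  multiplying y':  2y

so (2x + 4) + (2y)·y' = 0, and therefore
  dy/dx = -(2x + 4)/(2y) = (-x - 2)/y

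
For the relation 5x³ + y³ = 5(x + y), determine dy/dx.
Differentiate both sides with respect to x, treating y as y(x). By the chain rule, any term containing y contributes a factor of y' = dy/dx when we differentiate it.

Move every term to one side and write the relation as F(x, y) = 0. Term by term,
  d/dx[5x^3] = 15x^2
  d/dx[-5x] = -5
  d/dx[y^3] = 3y^2·y'
  d/dx[-5y] = -5·y'

The pieces without y' make up ∂F/∂x and the coefficient of y' is ∂F/∂y:
  ∂F/∂x = 15x^2 - 5,
  ∂F/∂y = 3y^2 - 5.

Since d/dx[F] = ∂F/∂x + (∂F/∂y)·y' = 0, solve for y':
  (∂F/∂y)·y' = -∂F/∂x
  dy/dx = -(∂F/∂x)/(∂F/∂y) = -(15x^2 - 5)/(3y^2 - 5) = 5(1 - 3x^2)/(3y^2 - 5)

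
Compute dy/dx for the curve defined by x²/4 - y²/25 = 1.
Differentiate both sides with respect to x, treating y as y(x). By the chain rule, any term containing y contributes a factor of y' = dy/dx when we differentiate it.

Move every term to one side and write the relation as F(x, y) = 0. Term by term,
  d/dx[x^2/4] = x/2
  d/dx[-y^2/25] = -2y·y'/25
  d/dx[-1] = 0

The pieces without y' make up ∂F/∂x and the coefficient of y' is ∂F/∂y:
  ∂F/∂x = x/2,
  ∂F/∂y = -2y/25.

Since d/dx[F] = ∂F/∂x + (∂F/∂y)·y' = 0, solve for y':
  (∂F/∂y)·y' = -∂F/∂x
  dy/dx = -(∂F/∂x)/(∂F/∂y) = -(x/2)/(-2y/25) = 25x/(4y)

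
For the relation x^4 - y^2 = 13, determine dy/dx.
Take d/dx of both sides. Since y is implicitly a function of x, the chain rule attaches a y' = dy/dx factor whenever we differentiate through y.

Set F(x, y) = (left side) − (right side), so the curve is F = 0. Differentiating each term of F:
  d/dx[x^4] = 4x^3
  d/dx[-y^2] = -2y·y'
  d/dx[-13] = 0

Collecting, the y'-free part is the partial derivative in x and the y' coefficient is the partial derivative in y:
  ∂F/∂x = 4x^3
  ∂F/∂y = -2y

so d/dx[F(x, y(x))] = ∂F/∂x + (∂F/∂y)·y' = 0. Rearranging,
  dy/dx = -(∂F/∂x)/(∂F/∂y) = -(4x^3)/(-2y) = 2x^3/y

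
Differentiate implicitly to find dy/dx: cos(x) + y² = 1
Take d/dx of both sides. Since y is implicitly a function of x, the chain rule attaches a y' = dy/dx factor whenever we differentiate through y.

Set F(x, y) = (left side) − (right side), so the curve is F = 0. Differentiating each term of F:
  d/dx[y^2] = 2y·y'
  d/dx[cos(x)] = -sin(x)
  d/dx[-1] = 0

Collecting, the y'-free part is the partial derivative in x and the y' coefficient is the partial derivative in y:
  ∂F/∂x = -sin(x)
  ∂F/∂y = 2y

so d/dx[F(x, y(x))] = ∂F/∂x + (∂F/∂y)·y' = 0. Rearranging,
  dy/dx = -(∂F/∂x)/(∂F/∂y) = -(-sin(x))/(2y) = sin(x)/(2y)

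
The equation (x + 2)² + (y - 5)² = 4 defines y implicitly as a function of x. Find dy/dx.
Differentiate the relation implicitly: treat y = y(x) and apply the chain rule, so every y-derivative picks up a y' = dy/dx factor.

With everything moved to the left-hand side, differentiate term by term:
  d/dx[(x + 2)^2] = 2x + 4
  d/dx[(y - 5)^2] = 2·y'(y - 5)
  d/dx[-4] = 0

Separating the contributions that come from x directly and those that come through y:
  without y':      2x + 4
  multiplying y':  2y - 10

so (2x + 4) + (2y - 10)·y' = 0, and therefore
  dy/dx = -(2x + 4)/(2y - 10) = (-x - 2)/(y - 5)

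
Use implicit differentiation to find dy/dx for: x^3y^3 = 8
Differentiate both sides with respect to x, treating y as y(x). By the chain rule, any term containing y contributes a factor of y' = dy/dx when we differentiate it.

Move every term to one side and write the relation as F(x, y) = 0. Term by term,
  d/dx[x^3y^3] = 3x^3y^2·y' + 3x^2y^3
  d/dx[-8] = 0

The pieces without y' make up ∂F/∂x and the coefficient of y' is ∂F/∂y:
  ∂F/∂x = 3x^2y^3,
  ∂F/∂y = 3x^3y^2.

Since d/dx[F] = ∂F/∂x + (∂F/∂y)·y' = 0, solve for y':
  (∂F/∂y)·y' = -∂F/∂x
  dy/dx = -(∂F/∂x)/(∂F/∂y) = -(3x^2y^3)/(3x^3y^2) = -y/x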